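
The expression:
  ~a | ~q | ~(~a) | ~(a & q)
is always true.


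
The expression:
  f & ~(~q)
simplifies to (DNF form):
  f & q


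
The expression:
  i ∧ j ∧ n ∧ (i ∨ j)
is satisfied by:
  {i: True, j: True, n: True}


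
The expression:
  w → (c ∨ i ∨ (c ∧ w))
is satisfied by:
  {i: True, c: True, w: False}
  {i: True, w: False, c: False}
  {c: True, w: False, i: False}
  {c: False, w: False, i: False}
  {i: True, c: True, w: True}
  {i: True, w: True, c: False}
  {c: True, w: True, i: False}


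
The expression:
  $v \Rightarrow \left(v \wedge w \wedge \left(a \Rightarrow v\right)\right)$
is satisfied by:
  {w: True, v: False}
  {v: False, w: False}
  {v: True, w: True}


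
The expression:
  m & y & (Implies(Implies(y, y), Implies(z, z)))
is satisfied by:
  {m: True, y: True}


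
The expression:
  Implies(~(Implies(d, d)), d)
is always true.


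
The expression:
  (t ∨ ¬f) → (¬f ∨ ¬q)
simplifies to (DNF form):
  ¬f ∨ ¬q ∨ ¬t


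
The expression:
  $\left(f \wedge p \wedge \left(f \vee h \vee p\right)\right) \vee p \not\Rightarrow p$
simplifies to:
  $f \wedge p$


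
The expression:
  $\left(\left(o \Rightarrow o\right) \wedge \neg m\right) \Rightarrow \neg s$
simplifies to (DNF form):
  $m \vee \neg s$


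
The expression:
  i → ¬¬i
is always true.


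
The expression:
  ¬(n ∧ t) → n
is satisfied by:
  {n: True}


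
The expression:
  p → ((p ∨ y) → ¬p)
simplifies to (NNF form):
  ¬p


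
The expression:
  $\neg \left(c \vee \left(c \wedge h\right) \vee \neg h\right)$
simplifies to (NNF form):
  $h \wedge \neg c$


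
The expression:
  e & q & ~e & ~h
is never true.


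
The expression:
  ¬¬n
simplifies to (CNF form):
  n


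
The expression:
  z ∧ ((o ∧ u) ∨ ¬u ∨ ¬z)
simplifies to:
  z ∧ (o ∨ ¬u)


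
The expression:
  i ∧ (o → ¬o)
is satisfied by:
  {i: True, o: False}


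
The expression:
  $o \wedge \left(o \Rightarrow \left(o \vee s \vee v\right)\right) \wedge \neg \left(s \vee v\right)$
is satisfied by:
  {o: True, v: False, s: False}


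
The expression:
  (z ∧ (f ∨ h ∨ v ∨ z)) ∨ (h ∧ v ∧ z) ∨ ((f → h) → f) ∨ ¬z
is always true.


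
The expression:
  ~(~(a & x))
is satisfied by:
  {a: True, x: True}


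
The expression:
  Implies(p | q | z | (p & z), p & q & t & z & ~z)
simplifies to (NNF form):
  ~p & ~q & ~z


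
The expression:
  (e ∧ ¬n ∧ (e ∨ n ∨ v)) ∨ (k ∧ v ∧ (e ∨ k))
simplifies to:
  (e ∨ k) ∧ (e ∨ v) ∧ (k ∨ ¬n) ∧ (v ∨ ¬n)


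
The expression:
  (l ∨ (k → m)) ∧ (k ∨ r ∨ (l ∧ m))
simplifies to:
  (k ∧ l) ∨ (k ∧ m) ∨ (l ∧ m) ∨ (r ∧ ¬k)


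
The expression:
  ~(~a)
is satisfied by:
  {a: True}


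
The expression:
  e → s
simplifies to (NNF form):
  s ∨ ¬e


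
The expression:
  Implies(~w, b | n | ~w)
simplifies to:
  True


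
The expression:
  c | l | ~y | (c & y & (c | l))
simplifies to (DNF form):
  c | l | ~y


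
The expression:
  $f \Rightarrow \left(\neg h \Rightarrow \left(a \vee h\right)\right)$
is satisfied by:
  {a: True, h: True, f: False}
  {a: True, h: False, f: False}
  {h: True, a: False, f: False}
  {a: False, h: False, f: False}
  {f: True, a: True, h: True}
  {f: True, a: True, h: False}
  {f: True, h: True, a: False}


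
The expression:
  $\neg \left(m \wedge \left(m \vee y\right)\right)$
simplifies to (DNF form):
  $\neg m$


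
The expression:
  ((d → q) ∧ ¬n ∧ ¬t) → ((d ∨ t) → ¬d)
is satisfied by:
  {n: True, t: True, q: False, d: False}
  {n: True, q: False, t: False, d: False}
  {t: True, n: False, q: False, d: False}
  {n: False, q: False, t: False, d: False}
  {d: True, n: True, t: True, q: False}
  {d: True, n: True, q: False, t: False}
  {d: True, t: True, n: False, q: False}
  {d: True, n: False, q: False, t: False}
  {n: True, q: True, t: True, d: False}
  {n: True, q: True, d: False, t: False}
  {q: True, t: True, d: False, n: False}
  {q: True, d: False, t: False, n: False}
  {n: True, q: True, d: True, t: True}
  {n: True, q: True, d: True, t: False}
  {q: True, d: True, t: True, n: False}


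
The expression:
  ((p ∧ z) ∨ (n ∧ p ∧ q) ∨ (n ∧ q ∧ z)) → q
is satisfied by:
  {q: True, p: False, z: False}
  {p: False, z: False, q: False}
  {q: True, z: True, p: False}
  {z: True, p: False, q: False}
  {q: True, p: True, z: False}
  {p: True, q: False, z: False}
  {q: True, z: True, p: True}


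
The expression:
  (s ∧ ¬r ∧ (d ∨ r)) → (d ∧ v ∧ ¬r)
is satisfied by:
  {r: True, v: True, s: False, d: False}
  {r: True, s: False, v: False, d: False}
  {v: True, r: False, s: False, d: False}
  {r: False, s: False, v: False, d: False}
  {d: True, r: True, v: True, s: False}
  {d: True, r: True, s: False, v: False}
  {d: True, v: True, r: False, s: False}
  {d: True, r: False, s: False, v: False}
  {r: True, s: True, v: True, d: False}
  {r: True, s: True, d: False, v: False}
  {s: True, v: True, d: False, r: False}
  {s: True, d: False, v: False, r: False}
  {r: True, s: True, d: True, v: True}
  {r: True, s: True, d: True, v: False}
  {s: True, d: True, v: True, r: False}


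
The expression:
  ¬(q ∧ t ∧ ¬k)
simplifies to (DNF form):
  k ∨ ¬q ∨ ¬t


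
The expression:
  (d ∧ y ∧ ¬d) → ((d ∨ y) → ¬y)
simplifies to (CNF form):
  True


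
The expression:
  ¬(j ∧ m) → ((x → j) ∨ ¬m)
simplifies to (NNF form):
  j ∨ ¬m ∨ ¬x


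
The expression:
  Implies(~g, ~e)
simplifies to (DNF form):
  g | ~e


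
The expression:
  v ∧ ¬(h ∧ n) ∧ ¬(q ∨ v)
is never true.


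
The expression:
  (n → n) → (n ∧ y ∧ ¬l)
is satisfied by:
  {y: True, n: True, l: False}


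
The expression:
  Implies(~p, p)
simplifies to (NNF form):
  p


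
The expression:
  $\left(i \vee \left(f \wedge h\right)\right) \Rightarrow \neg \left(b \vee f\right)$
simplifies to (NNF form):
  $\left(\neg b \wedge \neg f\right) \vee \left(\neg f \wedge \neg i\right) \vee \left(\neg h \wedge \neg i\right)$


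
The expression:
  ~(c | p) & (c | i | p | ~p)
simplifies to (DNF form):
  ~c & ~p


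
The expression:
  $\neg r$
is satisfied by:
  {r: False}


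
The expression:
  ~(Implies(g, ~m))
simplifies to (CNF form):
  g & m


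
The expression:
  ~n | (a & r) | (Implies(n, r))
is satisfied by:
  {r: True, n: False}
  {n: False, r: False}
  {n: True, r: True}


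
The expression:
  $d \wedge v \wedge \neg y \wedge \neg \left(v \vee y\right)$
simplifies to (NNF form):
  $\text{False}$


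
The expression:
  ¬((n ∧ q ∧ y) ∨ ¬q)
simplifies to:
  q ∧ (¬n ∨ ¬y)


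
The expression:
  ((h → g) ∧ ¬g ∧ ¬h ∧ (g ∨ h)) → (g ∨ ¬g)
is always true.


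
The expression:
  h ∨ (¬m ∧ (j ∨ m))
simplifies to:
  h ∨ (j ∧ ¬m)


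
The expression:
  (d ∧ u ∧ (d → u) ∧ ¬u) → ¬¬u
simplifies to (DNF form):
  True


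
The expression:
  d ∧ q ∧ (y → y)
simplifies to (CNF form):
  d ∧ q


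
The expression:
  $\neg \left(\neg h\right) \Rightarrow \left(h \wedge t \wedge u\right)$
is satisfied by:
  {t: True, u: True, h: False}
  {t: True, u: False, h: False}
  {u: True, t: False, h: False}
  {t: False, u: False, h: False}
  {t: True, h: True, u: True}


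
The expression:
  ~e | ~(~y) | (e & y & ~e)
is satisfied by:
  {y: True, e: False}
  {e: False, y: False}
  {e: True, y: True}


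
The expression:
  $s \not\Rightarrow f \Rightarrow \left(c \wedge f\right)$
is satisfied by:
  {f: True, s: False}
  {s: False, f: False}
  {s: True, f: True}


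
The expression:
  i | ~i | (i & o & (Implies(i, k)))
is always true.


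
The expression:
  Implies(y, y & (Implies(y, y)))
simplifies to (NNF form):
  True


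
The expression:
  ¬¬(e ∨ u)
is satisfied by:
  {e: True, u: True}
  {e: True, u: False}
  {u: True, e: False}


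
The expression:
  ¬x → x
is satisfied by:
  {x: True}


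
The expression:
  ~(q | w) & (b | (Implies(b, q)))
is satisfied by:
  {q: False, w: False}


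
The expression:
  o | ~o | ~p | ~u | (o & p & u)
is always true.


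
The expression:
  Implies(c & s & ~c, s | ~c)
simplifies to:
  True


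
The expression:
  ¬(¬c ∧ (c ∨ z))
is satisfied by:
  {c: True, z: False}
  {z: False, c: False}
  {z: True, c: True}


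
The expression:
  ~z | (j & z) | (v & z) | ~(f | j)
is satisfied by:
  {v: True, j: True, z: False, f: False}
  {v: True, j: False, z: False, f: False}
  {j: True, f: False, v: False, z: False}
  {f: False, j: False, v: False, z: False}
  {f: True, v: True, j: True, z: False}
  {f: True, v: True, j: False, z: False}
  {f: True, j: True, v: False, z: False}
  {f: True, j: False, v: False, z: False}
  {z: True, v: True, j: True, f: False}
  {z: True, v: True, j: False, f: False}
  {z: True, j: True, v: False, f: False}
  {z: True, j: False, v: False, f: False}
  {f: True, z: True, v: True, j: True}
  {f: True, z: True, v: True, j: False}
  {f: True, z: True, j: True, v: False}


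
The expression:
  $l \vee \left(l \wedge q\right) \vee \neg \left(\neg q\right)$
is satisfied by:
  {q: True, l: True}
  {q: True, l: False}
  {l: True, q: False}


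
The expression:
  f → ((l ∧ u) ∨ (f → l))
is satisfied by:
  {l: True, f: False}
  {f: False, l: False}
  {f: True, l: True}


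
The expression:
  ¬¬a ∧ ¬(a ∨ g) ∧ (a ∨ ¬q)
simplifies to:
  False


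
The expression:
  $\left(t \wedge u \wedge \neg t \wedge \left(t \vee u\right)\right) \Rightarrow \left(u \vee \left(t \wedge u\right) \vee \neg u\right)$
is always true.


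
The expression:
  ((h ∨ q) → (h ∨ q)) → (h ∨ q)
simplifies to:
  h ∨ q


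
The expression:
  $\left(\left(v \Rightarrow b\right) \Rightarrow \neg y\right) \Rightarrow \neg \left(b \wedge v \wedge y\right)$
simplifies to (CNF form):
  $\text{True}$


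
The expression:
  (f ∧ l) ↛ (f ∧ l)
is never true.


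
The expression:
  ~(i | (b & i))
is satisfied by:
  {i: False}


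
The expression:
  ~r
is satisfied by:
  {r: False}


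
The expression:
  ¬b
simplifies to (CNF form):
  ¬b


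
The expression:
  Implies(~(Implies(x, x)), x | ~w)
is always true.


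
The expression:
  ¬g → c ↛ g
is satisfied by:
  {c: True, g: True}
  {c: True, g: False}
  {g: True, c: False}


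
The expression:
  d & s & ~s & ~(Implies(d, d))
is never true.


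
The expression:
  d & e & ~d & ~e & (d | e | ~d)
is never true.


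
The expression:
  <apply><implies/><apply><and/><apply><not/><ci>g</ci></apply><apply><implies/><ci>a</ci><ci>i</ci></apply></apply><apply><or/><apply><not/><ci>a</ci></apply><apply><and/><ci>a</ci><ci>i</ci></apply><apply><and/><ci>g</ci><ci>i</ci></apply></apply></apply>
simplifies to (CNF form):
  <true/>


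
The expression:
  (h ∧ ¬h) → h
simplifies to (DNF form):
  True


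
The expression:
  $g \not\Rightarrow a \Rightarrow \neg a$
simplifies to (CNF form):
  $\text{True}$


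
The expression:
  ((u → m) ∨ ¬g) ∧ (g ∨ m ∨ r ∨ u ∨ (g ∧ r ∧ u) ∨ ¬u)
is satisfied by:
  {m: True, g: False, u: False}
  {g: False, u: False, m: False}
  {m: True, u: True, g: False}
  {u: True, g: False, m: False}
  {m: True, g: True, u: False}
  {g: True, m: False, u: False}
  {m: True, u: True, g: True}


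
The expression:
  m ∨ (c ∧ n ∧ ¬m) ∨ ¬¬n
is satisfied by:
  {n: True, m: True}
  {n: True, m: False}
  {m: True, n: False}


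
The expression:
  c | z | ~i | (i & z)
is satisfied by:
  {z: True, c: True, i: False}
  {z: True, c: False, i: False}
  {c: True, z: False, i: False}
  {z: False, c: False, i: False}
  {i: True, z: True, c: True}
  {i: True, z: True, c: False}
  {i: True, c: True, z: False}


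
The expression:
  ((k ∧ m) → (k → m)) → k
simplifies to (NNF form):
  k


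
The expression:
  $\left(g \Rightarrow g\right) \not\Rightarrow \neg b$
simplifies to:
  $b$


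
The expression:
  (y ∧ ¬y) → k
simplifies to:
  True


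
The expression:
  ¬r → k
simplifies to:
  k ∨ r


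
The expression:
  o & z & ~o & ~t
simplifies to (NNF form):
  False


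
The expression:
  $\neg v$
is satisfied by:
  {v: False}


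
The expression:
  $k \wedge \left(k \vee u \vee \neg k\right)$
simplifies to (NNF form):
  $k$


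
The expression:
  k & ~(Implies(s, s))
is never true.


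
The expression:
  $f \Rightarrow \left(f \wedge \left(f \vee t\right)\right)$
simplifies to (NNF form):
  $\text{True}$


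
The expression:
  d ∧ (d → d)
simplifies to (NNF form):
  d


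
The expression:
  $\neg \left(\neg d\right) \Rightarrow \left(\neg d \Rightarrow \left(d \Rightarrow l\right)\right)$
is always true.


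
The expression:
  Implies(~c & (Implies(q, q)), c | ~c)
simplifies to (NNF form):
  True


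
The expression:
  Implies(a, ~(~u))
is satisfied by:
  {u: True, a: False}
  {a: False, u: False}
  {a: True, u: True}


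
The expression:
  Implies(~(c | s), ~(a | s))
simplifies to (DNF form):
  c | s | ~a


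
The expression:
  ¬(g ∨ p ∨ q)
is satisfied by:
  {q: False, p: False, g: False}


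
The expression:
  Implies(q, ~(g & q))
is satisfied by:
  {g: False, q: False}
  {q: True, g: False}
  {g: True, q: False}


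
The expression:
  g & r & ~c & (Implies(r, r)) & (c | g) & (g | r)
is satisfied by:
  {r: True, g: True, c: False}


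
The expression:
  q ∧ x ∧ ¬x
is never true.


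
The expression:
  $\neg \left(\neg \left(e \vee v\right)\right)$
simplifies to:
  $e \vee v$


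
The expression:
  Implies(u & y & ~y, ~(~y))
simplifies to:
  True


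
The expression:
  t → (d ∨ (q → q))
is always true.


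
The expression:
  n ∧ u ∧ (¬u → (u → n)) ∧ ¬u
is never true.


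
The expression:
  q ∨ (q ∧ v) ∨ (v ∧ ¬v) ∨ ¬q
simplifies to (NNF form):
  True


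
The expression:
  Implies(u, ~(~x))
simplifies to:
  x | ~u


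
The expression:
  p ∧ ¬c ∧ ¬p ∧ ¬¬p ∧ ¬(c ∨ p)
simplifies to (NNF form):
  False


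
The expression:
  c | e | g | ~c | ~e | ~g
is always true.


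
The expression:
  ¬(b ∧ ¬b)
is always true.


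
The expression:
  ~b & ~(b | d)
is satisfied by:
  {d: False, b: False}


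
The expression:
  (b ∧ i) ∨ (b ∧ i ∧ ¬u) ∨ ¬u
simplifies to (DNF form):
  (b ∧ i) ∨ ¬u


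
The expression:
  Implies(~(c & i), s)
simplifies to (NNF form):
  s | (c & i)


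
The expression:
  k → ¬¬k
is always true.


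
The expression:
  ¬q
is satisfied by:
  {q: False}


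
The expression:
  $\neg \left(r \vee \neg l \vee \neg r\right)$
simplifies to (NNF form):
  $\text{False}$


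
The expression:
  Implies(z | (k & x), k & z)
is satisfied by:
  {k: False, z: False, x: False}
  {x: True, k: False, z: False}
  {k: True, x: False, z: False}
  {z: True, k: True, x: False}
  {x: True, z: True, k: True}


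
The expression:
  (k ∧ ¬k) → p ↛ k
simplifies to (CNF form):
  True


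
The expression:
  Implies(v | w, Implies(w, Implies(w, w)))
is always true.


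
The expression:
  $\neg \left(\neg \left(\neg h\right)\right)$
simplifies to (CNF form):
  $\neg h$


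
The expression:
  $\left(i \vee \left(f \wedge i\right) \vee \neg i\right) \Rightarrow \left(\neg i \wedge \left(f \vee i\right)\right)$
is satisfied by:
  {f: True, i: False}


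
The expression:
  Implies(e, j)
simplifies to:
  j | ~e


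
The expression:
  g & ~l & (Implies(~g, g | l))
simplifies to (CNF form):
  g & ~l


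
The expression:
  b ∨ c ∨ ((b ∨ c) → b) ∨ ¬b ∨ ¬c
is always true.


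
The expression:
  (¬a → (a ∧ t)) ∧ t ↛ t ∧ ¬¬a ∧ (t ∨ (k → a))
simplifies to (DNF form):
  False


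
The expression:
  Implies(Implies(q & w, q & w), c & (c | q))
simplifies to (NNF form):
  c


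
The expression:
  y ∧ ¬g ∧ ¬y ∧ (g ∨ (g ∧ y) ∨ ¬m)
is never true.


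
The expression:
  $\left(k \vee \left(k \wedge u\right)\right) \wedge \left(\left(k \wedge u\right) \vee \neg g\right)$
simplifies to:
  $k \wedge \left(u \vee \neg g\right)$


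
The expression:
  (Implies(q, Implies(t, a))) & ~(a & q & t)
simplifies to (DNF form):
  ~q | ~t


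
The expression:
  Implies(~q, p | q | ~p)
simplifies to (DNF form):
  True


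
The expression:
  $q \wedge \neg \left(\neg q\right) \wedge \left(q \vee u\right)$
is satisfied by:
  {q: True}


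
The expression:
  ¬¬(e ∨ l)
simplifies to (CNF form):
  e ∨ l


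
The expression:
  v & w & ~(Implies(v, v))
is never true.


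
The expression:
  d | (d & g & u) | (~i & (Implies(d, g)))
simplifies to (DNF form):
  d | ~i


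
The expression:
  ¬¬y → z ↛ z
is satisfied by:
  {y: False}


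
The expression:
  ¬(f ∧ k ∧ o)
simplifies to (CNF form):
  ¬f ∨ ¬k ∨ ¬o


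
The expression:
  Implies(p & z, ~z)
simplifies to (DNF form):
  ~p | ~z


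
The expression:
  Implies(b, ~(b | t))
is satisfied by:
  {b: False}


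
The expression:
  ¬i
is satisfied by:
  {i: False}


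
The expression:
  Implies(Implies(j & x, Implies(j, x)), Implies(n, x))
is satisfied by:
  {x: True, n: False}
  {n: False, x: False}
  {n: True, x: True}


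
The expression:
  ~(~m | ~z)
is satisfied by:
  {z: True, m: True}


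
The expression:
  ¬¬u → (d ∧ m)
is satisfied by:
  {m: True, d: True, u: False}
  {m: True, d: False, u: False}
  {d: True, m: False, u: False}
  {m: False, d: False, u: False}
  {m: True, u: True, d: True}


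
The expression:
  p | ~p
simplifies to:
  True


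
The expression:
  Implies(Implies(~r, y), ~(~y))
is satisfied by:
  {y: True, r: False}
  {r: False, y: False}
  {r: True, y: True}


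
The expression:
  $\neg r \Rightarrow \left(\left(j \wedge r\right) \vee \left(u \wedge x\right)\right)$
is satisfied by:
  {r: True, x: True, u: True}
  {r: True, x: True, u: False}
  {r: True, u: True, x: False}
  {r: True, u: False, x: False}
  {x: True, u: True, r: False}


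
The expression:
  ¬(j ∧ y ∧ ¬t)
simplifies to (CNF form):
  t ∨ ¬j ∨ ¬y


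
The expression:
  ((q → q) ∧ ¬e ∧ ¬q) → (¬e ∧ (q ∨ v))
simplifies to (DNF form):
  e ∨ q ∨ v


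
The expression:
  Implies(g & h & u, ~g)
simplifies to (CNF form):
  ~g | ~h | ~u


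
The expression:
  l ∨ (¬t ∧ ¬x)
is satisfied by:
  {l: True, x: False, t: False}
  {t: True, l: True, x: False}
  {l: True, x: True, t: False}
  {t: True, l: True, x: True}
  {t: False, x: False, l: False}


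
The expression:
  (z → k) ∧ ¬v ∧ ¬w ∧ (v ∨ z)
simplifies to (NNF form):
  k ∧ z ∧ ¬v ∧ ¬w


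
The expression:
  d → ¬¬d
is always true.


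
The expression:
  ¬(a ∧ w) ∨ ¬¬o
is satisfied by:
  {o: True, w: False, a: False}
  {w: False, a: False, o: False}
  {a: True, o: True, w: False}
  {a: True, w: False, o: False}
  {o: True, w: True, a: False}
  {w: True, o: False, a: False}
  {a: True, w: True, o: True}


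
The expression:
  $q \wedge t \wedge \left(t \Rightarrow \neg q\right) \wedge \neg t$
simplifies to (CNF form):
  $\text{False}$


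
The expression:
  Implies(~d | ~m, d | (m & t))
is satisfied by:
  {d: True, t: True, m: True}
  {d: True, t: True, m: False}
  {d: True, m: True, t: False}
  {d: True, m: False, t: False}
  {t: True, m: True, d: False}


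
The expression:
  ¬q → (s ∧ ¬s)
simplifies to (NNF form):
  q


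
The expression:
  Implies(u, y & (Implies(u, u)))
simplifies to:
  y | ~u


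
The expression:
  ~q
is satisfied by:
  {q: False}


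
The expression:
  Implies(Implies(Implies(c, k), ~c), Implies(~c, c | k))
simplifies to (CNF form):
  c | k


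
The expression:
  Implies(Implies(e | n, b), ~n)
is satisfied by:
  {n: False, b: False}
  {b: True, n: False}
  {n: True, b: False}


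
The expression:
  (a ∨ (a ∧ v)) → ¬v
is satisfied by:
  {v: False, a: False}
  {a: True, v: False}
  {v: True, a: False}


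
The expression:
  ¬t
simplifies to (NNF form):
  ¬t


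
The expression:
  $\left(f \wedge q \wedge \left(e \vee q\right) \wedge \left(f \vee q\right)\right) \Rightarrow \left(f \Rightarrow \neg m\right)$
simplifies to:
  $\neg f \vee \neg m \vee \neg q$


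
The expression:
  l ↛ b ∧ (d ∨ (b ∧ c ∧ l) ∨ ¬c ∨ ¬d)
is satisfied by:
  {l: True, b: False}


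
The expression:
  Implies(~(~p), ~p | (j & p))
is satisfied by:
  {j: True, p: False}
  {p: False, j: False}
  {p: True, j: True}


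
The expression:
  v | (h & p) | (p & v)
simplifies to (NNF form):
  v | (h & p)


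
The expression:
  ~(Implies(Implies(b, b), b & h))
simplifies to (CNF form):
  ~b | ~h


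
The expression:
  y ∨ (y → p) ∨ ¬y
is always true.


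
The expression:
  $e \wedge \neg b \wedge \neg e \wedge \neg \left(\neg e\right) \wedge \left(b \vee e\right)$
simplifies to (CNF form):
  $\text{False}$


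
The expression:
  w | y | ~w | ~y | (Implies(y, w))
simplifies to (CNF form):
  True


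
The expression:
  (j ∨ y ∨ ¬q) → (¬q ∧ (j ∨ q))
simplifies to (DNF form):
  (j ∧ ¬j) ∨ (j ∧ ¬q) ∨ (j ∧ q ∧ ¬j) ∨ (j ∧ q ∧ ¬q) ∨ (j ∧ ¬j ∧ ¬y) ∨ (j ∧ ¬q ∧ ¬y) ∨ (q ∧ ¬j ∧ ¬y) ∨ (q ∧ ¬q ∧ ¬y)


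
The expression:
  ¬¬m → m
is always true.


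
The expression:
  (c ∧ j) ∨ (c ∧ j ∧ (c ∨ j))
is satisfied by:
  {c: True, j: True}


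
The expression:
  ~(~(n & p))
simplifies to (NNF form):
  n & p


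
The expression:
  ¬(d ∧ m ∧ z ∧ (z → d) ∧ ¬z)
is always true.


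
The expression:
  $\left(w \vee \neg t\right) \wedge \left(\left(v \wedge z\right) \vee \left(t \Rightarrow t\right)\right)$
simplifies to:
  $w \vee \neg t$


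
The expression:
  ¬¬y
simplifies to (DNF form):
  y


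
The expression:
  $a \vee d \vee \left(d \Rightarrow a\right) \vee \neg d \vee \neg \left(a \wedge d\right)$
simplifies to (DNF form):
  $\text{True}$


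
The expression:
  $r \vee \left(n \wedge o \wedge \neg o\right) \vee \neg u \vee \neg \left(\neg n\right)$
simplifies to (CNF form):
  $n \vee r \vee \neg u$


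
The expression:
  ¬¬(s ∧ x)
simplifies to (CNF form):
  s ∧ x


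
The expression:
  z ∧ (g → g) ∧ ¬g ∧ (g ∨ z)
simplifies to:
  z ∧ ¬g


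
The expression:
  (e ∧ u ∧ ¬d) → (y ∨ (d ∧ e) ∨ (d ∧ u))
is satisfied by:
  {y: True, d: True, u: False, e: False}
  {y: True, u: False, e: False, d: False}
  {d: True, u: False, e: False, y: False}
  {d: False, u: False, e: False, y: False}
  {y: True, e: True, d: True, u: False}
  {y: True, e: True, d: False, u: False}
  {e: True, d: True, y: False, u: False}
  {e: True, y: False, u: False, d: False}
  {d: True, y: True, u: True, e: False}
  {y: True, u: True, d: False, e: False}
  {d: True, u: True, y: False, e: False}
  {u: True, y: False, e: False, d: False}
  {y: True, e: True, u: True, d: True}
  {y: True, e: True, u: True, d: False}
  {e: True, u: True, d: True, y: False}


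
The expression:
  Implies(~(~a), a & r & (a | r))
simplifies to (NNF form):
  r | ~a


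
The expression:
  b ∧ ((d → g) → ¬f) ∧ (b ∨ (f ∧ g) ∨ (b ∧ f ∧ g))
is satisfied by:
  {d: True, b: True, f: False, g: False}
  {b: True, g: False, d: False, f: False}
  {g: True, d: True, b: True, f: False}
  {g: True, b: True, d: False, f: False}
  {f: True, d: True, b: True, g: False}


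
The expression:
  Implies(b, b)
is always true.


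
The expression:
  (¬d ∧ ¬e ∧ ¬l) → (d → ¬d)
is always true.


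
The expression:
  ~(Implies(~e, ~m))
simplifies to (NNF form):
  m & ~e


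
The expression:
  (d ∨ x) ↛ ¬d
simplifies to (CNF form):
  d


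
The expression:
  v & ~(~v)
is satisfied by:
  {v: True}


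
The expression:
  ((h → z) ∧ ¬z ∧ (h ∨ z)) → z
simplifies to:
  True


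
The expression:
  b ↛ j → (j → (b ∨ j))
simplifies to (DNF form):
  True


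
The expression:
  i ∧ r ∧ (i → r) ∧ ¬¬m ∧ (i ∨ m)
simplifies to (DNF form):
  i ∧ m ∧ r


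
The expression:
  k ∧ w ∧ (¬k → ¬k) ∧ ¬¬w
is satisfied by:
  {w: True, k: True}


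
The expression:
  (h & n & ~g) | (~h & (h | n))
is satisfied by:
  {n: True, h: False, g: False}
  {g: True, n: True, h: False}
  {h: True, n: True, g: False}


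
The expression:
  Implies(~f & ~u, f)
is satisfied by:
  {u: True, f: True}
  {u: True, f: False}
  {f: True, u: False}


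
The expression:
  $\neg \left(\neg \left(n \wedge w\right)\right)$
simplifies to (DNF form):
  $n \wedge w$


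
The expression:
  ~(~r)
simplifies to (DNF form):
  r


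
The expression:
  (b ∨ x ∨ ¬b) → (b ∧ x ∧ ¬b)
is never true.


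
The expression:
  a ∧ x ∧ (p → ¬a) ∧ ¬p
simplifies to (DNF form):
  a ∧ x ∧ ¬p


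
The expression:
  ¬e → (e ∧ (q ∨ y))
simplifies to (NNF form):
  e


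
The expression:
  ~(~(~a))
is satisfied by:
  {a: False}


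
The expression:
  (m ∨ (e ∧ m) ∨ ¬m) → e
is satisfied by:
  {e: True}


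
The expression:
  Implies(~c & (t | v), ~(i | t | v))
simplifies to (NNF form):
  c | (~t & ~v)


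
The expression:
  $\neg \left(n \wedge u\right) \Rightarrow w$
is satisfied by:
  {n: True, w: True, u: True}
  {n: True, w: True, u: False}
  {w: True, u: True, n: False}
  {w: True, u: False, n: False}
  {n: True, u: True, w: False}


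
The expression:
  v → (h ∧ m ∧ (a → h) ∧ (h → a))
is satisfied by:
  {a: True, m: True, h: True, v: False}
  {a: True, m: True, h: False, v: False}
  {a: True, h: True, m: False, v: False}
  {a: True, h: False, m: False, v: False}
  {m: True, h: True, a: False, v: False}
  {m: True, a: False, h: False, v: False}
  {m: False, h: True, a: False, v: False}
  {m: False, a: False, h: False, v: False}
  {a: True, v: True, m: True, h: True}


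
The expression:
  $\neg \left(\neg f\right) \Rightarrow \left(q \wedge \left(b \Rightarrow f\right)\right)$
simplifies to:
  $q \vee \neg f$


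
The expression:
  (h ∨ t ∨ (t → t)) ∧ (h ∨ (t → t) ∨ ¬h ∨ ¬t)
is always true.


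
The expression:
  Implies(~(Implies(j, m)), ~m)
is always true.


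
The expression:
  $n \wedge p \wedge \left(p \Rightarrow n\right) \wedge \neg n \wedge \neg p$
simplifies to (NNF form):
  $\text{False}$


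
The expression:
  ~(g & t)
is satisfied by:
  {g: False, t: False}
  {t: True, g: False}
  {g: True, t: False}


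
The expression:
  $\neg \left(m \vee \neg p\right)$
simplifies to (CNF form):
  $p \wedge \neg m$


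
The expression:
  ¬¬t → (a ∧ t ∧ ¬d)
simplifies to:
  (a ∧ ¬d) ∨ ¬t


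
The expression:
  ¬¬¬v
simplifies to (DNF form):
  ¬v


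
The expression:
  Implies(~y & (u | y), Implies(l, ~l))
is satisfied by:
  {y: True, l: False, u: False}
  {l: False, u: False, y: False}
  {y: True, u: True, l: False}
  {u: True, l: False, y: False}
  {y: True, l: True, u: False}
  {l: True, y: False, u: False}
  {y: True, u: True, l: True}


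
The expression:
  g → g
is always true.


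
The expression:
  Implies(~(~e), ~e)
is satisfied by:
  {e: False}


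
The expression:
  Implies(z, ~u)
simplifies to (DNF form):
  ~u | ~z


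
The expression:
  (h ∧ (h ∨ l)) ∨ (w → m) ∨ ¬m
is always true.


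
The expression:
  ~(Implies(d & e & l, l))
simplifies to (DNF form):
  False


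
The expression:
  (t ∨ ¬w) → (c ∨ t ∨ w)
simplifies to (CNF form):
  c ∨ t ∨ w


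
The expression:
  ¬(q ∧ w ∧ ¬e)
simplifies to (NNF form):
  e ∨ ¬q ∨ ¬w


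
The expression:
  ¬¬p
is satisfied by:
  {p: True}


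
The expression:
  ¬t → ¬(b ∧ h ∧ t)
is always true.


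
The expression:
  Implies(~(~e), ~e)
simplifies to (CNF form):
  ~e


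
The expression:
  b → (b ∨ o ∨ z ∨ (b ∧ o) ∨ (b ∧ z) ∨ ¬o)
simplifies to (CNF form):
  True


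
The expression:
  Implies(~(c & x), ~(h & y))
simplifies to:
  ~h | ~y | (c & x)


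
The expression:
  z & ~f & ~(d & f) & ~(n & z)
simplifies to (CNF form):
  z & ~f & ~n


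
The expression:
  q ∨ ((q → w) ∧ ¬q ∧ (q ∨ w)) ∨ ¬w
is always true.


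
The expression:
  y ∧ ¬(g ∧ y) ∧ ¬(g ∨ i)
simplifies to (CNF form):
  y ∧ ¬g ∧ ¬i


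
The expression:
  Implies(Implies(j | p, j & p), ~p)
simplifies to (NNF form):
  ~j | ~p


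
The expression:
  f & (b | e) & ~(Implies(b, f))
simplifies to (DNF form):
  False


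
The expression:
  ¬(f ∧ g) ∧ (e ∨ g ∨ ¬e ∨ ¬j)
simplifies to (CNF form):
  ¬f ∨ ¬g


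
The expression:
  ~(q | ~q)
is never true.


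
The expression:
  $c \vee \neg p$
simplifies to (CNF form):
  $c \vee \neg p$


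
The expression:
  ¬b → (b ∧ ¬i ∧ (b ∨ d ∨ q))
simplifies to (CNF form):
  b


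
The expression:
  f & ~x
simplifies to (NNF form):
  f & ~x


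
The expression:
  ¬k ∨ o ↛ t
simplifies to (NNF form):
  (o ∧ ¬t) ∨ ¬k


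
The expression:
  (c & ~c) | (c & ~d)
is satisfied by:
  {c: True, d: False}


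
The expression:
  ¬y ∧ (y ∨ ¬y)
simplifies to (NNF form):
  ¬y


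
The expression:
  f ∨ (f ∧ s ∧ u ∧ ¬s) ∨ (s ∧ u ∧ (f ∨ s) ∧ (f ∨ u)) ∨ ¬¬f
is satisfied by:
  {s: True, f: True, u: True}
  {s: True, f: True, u: False}
  {f: True, u: True, s: False}
  {f: True, u: False, s: False}
  {s: True, u: True, f: False}


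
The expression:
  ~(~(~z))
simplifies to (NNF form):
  ~z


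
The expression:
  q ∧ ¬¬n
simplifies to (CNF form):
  n ∧ q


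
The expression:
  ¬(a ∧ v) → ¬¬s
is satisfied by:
  {a: True, s: True, v: True}
  {a: True, s: True, v: False}
  {s: True, v: True, a: False}
  {s: True, v: False, a: False}
  {a: True, v: True, s: False}


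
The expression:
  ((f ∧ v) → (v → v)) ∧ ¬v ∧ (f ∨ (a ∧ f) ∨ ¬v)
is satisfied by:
  {v: False}


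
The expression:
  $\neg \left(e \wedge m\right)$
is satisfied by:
  {m: False, e: False}
  {e: True, m: False}
  {m: True, e: False}


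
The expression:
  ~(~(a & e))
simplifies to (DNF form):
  a & e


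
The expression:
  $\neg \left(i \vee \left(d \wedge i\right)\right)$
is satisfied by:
  {i: False}


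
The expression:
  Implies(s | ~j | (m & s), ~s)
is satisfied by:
  {s: False}


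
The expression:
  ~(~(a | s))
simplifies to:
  a | s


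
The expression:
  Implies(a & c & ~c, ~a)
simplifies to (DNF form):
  True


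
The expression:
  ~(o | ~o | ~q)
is never true.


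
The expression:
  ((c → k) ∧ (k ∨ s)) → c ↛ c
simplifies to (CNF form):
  ¬k ∧ (c ∨ ¬s)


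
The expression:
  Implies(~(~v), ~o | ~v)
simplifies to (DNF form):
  ~o | ~v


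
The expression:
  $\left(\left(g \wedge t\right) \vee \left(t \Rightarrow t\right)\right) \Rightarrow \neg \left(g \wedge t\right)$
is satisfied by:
  {g: False, t: False}
  {t: True, g: False}
  {g: True, t: False}


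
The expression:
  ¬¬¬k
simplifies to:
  ¬k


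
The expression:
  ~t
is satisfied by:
  {t: False}


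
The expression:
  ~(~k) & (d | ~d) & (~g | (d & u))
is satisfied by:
  {u: True, d: True, k: True, g: False}
  {u: True, k: True, d: False, g: False}
  {d: True, k: True, u: False, g: False}
  {k: True, u: False, d: False, g: False}
  {u: True, g: True, d: True, k: True}


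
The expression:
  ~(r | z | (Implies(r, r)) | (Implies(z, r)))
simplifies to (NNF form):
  False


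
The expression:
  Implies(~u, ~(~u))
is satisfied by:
  {u: True}


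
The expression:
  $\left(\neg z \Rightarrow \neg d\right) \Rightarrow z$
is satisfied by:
  {d: True, z: True}
  {d: True, z: False}
  {z: True, d: False}


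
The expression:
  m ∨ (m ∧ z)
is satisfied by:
  {m: True}


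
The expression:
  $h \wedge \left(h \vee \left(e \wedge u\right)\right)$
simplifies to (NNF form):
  $h$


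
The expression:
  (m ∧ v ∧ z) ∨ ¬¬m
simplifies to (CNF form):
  m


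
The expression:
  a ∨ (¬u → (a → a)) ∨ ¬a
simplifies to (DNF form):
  True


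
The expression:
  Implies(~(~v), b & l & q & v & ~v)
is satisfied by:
  {v: False}


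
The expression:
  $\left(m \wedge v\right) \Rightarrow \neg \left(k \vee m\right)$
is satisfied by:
  {m: False, v: False}
  {v: True, m: False}
  {m: True, v: False}


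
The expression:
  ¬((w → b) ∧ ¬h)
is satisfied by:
  {h: True, w: True, b: False}
  {h: True, b: False, w: False}
  {h: True, w: True, b: True}
  {h: True, b: True, w: False}
  {w: True, b: False, h: False}


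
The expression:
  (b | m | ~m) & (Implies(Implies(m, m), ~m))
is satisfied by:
  {m: False}


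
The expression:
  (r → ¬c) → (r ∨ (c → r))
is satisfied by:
  {r: True, c: False}
  {c: False, r: False}
  {c: True, r: True}


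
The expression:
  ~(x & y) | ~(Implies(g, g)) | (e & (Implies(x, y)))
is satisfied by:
  {e: True, x: False, y: False}
  {e: False, x: False, y: False}
  {y: True, e: True, x: False}
  {y: True, e: False, x: False}
  {x: True, e: True, y: False}
  {x: True, e: False, y: False}
  {x: True, y: True, e: True}


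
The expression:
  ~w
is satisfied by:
  {w: False}


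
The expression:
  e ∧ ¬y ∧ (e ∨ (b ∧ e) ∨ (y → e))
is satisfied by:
  {e: True, y: False}


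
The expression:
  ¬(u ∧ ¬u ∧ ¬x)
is always true.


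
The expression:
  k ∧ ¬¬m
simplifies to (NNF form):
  k ∧ m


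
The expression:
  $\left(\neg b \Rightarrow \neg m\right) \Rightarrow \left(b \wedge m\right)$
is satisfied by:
  {m: True}


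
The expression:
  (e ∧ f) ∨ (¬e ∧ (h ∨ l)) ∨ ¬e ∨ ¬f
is always true.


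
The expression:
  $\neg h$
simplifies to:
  $\neg h$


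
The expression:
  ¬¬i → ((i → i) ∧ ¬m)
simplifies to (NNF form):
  ¬i ∨ ¬m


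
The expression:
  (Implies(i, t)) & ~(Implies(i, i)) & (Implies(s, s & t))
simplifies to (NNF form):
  False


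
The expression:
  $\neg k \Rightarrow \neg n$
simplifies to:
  $k \vee \neg n$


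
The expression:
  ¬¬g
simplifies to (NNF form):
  g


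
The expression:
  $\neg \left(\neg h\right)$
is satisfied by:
  {h: True}


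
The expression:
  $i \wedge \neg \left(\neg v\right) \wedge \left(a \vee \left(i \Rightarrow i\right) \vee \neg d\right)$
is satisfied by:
  {i: True, v: True}


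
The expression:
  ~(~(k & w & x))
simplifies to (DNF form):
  k & w & x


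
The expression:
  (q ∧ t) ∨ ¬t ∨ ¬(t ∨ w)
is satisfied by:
  {q: True, t: False}
  {t: False, q: False}
  {t: True, q: True}


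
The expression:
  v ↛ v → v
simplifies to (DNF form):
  True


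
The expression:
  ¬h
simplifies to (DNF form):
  ¬h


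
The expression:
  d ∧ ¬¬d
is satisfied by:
  {d: True}


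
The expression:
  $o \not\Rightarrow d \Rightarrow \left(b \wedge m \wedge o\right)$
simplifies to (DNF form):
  $d \vee \left(b \wedge m\right) \vee \neg o$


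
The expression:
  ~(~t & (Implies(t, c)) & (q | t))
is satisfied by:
  {t: True, q: False}
  {q: False, t: False}
  {q: True, t: True}


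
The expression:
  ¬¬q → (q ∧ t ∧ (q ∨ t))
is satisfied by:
  {t: True, q: False}
  {q: False, t: False}
  {q: True, t: True}


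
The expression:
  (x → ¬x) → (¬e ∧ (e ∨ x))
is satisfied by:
  {x: True}


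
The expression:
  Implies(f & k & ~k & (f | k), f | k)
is always true.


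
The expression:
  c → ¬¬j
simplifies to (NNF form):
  j ∨ ¬c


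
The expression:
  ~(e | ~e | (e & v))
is never true.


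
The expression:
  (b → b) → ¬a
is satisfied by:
  {a: False}


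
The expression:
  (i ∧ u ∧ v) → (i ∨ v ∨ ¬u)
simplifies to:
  True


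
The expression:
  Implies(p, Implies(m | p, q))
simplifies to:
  q | ~p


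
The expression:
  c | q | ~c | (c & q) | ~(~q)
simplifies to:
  True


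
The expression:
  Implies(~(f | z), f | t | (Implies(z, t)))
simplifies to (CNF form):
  True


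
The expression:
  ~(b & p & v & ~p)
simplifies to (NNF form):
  True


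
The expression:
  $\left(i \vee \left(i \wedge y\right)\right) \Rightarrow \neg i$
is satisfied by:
  {i: False}


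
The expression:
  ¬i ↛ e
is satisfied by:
  {e: True, i: False}
  {i: False, e: False}
  {i: True, e: True}


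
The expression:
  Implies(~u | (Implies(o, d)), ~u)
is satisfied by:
  {o: True, d: False, u: False}
  {d: False, u: False, o: False}
  {o: True, d: True, u: False}
  {d: True, o: False, u: False}
  {u: True, o: True, d: False}


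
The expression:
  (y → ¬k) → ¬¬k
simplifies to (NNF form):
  k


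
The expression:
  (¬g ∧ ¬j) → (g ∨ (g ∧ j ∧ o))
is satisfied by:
  {g: True, j: True}
  {g: True, j: False}
  {j: True, g: False}


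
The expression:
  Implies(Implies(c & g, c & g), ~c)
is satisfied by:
  {c: False}


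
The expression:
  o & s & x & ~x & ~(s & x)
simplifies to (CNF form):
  False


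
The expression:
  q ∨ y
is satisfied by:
  {y: True, q: True}
  {y: True, q: False}
  {q: True, y: False}


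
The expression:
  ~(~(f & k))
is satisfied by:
  {f: True, k: True}


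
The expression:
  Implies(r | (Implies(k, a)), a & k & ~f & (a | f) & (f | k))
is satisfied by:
  {k: True, f: False, a: False, r: False}
  {a: True, k: True, f: False, r: False}
  {r: True, a: True, k: True, f: False}
  {f: True, k: True, r: False, a: False}


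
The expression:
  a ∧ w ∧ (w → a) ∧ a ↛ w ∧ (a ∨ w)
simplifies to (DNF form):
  False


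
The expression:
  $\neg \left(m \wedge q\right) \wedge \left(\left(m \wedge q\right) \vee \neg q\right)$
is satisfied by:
  {q: False}


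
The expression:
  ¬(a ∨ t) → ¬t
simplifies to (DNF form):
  True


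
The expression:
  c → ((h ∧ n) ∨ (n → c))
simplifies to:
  True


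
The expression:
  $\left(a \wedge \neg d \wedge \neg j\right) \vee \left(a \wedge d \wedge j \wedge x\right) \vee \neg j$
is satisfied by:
  {d: True, x: True, a: True, j: False}
  {d: True, x: True, a: False, j: False}
  {d: True, a: True, x: False, j: False}
  {d: True, a: False, x: False, j: False}
  {x: True, a: True, d: False, j: False}
  {x: True, a: False, d: False, j: False}
  {a: True, d: False, x: False, j: False}
  {a: False, d: False, x: False, j: False}
  {j: True, d: True, x: True, a: True}
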